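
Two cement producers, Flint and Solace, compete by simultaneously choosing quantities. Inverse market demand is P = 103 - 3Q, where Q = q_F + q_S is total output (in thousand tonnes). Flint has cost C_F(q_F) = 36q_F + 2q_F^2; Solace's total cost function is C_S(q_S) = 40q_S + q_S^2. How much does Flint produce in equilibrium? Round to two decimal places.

4.89

Flint's profit: π_F = (103 - 3Q)q_F - (36q_F + 2q_F²). Setting ∂π_F/∂q_F = 0: 67 - 10q_F - 3(q_S) = 0.
Solace's profit: π_S = (103 - 3Q)q_S - (40q_S + q_S²). Setting ∂π_S/∂q_S = 0: 63 - 8q_S - 3(q_F) = 0.
Rearranging gives the reaction functions q_F = (67 - 3q_S)/10 and q_S = (63 - 3q_F)/8.
Substituting one into the other gives q_F = 347/71 and q_S = 429/71.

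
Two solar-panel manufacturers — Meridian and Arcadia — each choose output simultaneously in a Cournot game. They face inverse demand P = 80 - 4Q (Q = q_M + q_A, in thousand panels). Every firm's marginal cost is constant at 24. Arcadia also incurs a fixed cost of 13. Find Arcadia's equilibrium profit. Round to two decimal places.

74.11

Each firm earns π_i = (80 - 4Q)q_i - 24q_i.
First-order condition (treating rivals' output as given): 56 - 8q_i - 4q_j = 0.
With identical firms every q_j equals q_i, so q_j = q_i and 56 = 12q_i, giving q_i = 14/3.
Price P = 80 - 4·(28/3) = 128/3.
Arcadia's profit: (128/3 - 24)·(14/3) - 13 = 667/9.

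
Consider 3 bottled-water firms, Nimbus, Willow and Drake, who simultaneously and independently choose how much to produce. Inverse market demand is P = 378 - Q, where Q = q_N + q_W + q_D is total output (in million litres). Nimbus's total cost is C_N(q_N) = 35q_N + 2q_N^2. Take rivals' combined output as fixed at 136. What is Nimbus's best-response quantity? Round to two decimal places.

34.50

With rivals' combined output fixed at 136, Nimbus's profit is π_N = (378 - 136 - q_N)q_N - (35q_N + 2q_N²) = (242 - q_N)q_N - (35q_N + 2q_N²).
∂π_N/∂q_N = 207 - 6q_N = 0, so q_N = 69/2.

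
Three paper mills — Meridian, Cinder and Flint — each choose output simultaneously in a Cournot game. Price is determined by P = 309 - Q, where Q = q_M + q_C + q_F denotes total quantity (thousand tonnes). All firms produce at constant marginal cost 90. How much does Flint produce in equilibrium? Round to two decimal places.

54.75

A representative firm's profit is π_i = q_i(309 - Q) - 90q_i.
Setting ∂π_i/∂q_i = 0 with rivals' quantities fixed: 219 - 2q_i - Σ_{j≠i} q_j = 0.
With identical firms every q_j equals q_i, so Σ_{j≠i} q_j = 2q_i and 219 = 4q_i, giving q_i = 219/4.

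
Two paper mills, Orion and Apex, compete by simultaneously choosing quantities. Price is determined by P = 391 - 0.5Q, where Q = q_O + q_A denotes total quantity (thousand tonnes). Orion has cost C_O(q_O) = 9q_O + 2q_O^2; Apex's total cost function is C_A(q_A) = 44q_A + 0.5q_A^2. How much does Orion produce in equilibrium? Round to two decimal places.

Orion's profit: π_O = (391 - 0.5Q)q_O - (9q_O + 2q_O²). Setting ∂π_O/∂q_O = 0: 382 - 5q_O - (1/2)(q_A) = 0.
Apex's first-order condition: 347 - 2q_A - (1/2)(q_O) = 0.
So q_O = (382 - (1/2)q_A)/5 and q_A = (347 - (1/2)q_O)/2.
Solving the pair: q_O = 60.5641, q_A = 158.3590.

60.56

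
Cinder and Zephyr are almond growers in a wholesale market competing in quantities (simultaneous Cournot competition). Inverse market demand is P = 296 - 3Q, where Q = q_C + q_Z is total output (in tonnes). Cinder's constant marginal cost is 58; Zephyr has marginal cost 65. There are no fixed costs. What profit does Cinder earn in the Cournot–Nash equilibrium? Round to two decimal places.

2223.15

Cinder's profit: π_C = (296 - 3Q)q_C - (58q_C). Setting ∂π_C/∂q_C = 0: 238 - 6q_C - 3(q_Z) = 0.
Zephyr's first-order condition: 231 - 6q_Z - 3(q_C) = 0.
So q_C = (238 - 3q_Z)/6 and q_Z = (231 - 3q_C)/6.
Substituting one into the other gives q_C = 245/9 and q_Z = 224/9.
Price P = 296 - 3·(469/9) = 419/3.
Cinder's profit: (419/3 - 58)·(245/9) = 2223.1481.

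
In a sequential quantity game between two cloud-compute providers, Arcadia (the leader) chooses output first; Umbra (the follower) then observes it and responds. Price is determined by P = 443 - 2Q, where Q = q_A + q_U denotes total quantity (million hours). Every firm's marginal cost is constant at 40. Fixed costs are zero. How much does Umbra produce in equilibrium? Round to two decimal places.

The follower Umbra best-responds to any q_A: π_U = (443 - 2Q)q_U - 40q_U.
∂π_U/∂q_U = 403 - 2q_A - 4q_U = 0 gives the reaction function q_U = (403 - 2q_A)/4.
Arcadia substitutes q_U(q_A) into its own profit: π_A = q_A(443 - 2q_A - (403 - 2q_A)/2) - 40q_A = (483/2 - q_A)q_A - 40q_A.
The leader's first-order condition 403/2 - 2q_A = 0 yields q_A = 403/4.
Then q_U = (403 - 2·(403/4))/4 = 403/8.

50.38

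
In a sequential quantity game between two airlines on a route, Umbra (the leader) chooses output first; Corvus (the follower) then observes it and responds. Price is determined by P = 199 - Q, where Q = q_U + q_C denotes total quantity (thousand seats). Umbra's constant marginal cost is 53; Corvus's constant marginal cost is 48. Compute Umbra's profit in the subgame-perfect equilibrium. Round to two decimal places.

Solve by backward induction. Given q_U, the follower Corvus maximises π_C = (199 - q_U - q_C)q_C - 48q_C.
∂π_C/∂q_C = 151 - q_U - 2q_C = 0 gives the reaction function q_C = (151 - q_U)/2.
Umbra substitutes q_C(q_U) into its own profit: π_U = q_U(199 - q_U - (151 - q_U)/2) - 53q_U = (247/2 - (1/2)q_U)q_U - 53q_U.
Maximising: ∂π_U/∂q_U = 141/2 - q_U = 0, giving q_U = 141/2.
Then q_C = (151 - 141/2)/2 = 161/4.
Price P = 199 - 443/4 = 353/4.
Umbra's profit: (353/4 - 53)·(141/2) = 2485.1250.

2485.13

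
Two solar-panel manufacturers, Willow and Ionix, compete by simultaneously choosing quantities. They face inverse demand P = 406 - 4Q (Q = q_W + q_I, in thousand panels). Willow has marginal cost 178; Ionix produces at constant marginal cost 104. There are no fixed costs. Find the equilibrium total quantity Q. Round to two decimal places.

44.17

Willow's profit: π_W = (406 - 4Q)q_W - (178q_W). Setting ∂π_W/∂q_W = 0: 228 - 8q_W - 4(q_I) = 0.
Ionix's first-order condition: 302 - 8q_I - 4(q_W) = 0.
Rearranging gives the reaction functions q_W = (228 - 4q_I)/8 and q_I = (302 - 4q_W)/8.
Substituting one into the other gives q_W = 77/6 and q_I = 94/3.
Total output Q = 77/6 + 94/3 = 265/6.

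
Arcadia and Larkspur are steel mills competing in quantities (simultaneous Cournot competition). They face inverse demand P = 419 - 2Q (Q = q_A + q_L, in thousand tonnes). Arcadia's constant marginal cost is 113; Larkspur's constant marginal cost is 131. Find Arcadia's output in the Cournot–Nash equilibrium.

54

Arcadia's profit: π_A = (419 - 2Q)q_A - (113q_A). Setting ∂π_A/∂q_A = 0: 306 - 4q_A - 2(q_L) = 0.
Larkspur's first-order condition: 288 - 4q_L - 2(q_A) = 0.
Best responses: q_A = (306 - 2q_L)/4, q_L = (288 - 2q_A)/4.
Substituting one into the other gives q_A = 54 and q_L = 45.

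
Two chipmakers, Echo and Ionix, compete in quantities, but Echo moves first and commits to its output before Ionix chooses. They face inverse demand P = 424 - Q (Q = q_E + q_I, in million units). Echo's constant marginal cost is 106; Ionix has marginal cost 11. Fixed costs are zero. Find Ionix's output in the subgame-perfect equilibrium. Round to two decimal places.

Solve by backward induction. Given q_E, the follower Ionix maximises π_I = (424 - q_E - q_I)q_I - 11q_I.
Setting the follower's marginal profit to zero, 413 - q_E - 2q_I = 0, i.e. q_I = (413 - q_E)/2.
The leader anticipates this reaction. Substituting into P = 424 - Q gives P = 435/2 - (1/2)q_E, so π_E = (435/2 - (1/2)q_E)q_E - 106q_E.
Leader FOC: 223/2 - q_E = 0, so q_E = 223/2.
Then q_I = (413 - 223/2)/2 = 603/4.

150.75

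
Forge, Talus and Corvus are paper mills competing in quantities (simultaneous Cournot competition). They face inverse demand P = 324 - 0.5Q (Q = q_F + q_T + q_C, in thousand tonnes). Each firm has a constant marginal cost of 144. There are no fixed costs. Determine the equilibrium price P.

189

A representative firm's profit is π_i = q_i(324 - 0.5Q) - 144q_i.
Setting ∂π_i/∂q_i = 0 with rivals' quantities fixed: 180 - q_i - (1/2)·Σ_{j≠i} q_j = 0.
With identical firms every q_j equals q_i, so Σ_{j≠i} q_j = 2q_i and 180 = 2q_i, giving q_i = 90.
Total output Q = 270, so price P = 324 - (1/2)·270 = 189.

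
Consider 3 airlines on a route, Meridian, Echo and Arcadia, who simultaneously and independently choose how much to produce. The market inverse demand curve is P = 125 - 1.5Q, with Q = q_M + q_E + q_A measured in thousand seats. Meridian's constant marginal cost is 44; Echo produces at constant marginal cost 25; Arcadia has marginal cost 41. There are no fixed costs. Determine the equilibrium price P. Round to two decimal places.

Meridian's profit: π_M = (125 - 1.5Q)q_M - (44q_M). Setting ∂π_M/∂q_M = 0: 81 - 3q_M - (3/2)(q_E + q_A) = 0.
Echo's profit: π_E = (125 - 1.5Q)q_E - (25q_E). Setting ∂π_E/∂q_E = 0: 100 - 3q_E - (3/2)(q_M + q_A) = 0.
Arcadia's profit: π_A = (125 - 1.5Q)q_A - (41q_A). Setting ∂π_A/∂q_A = 0: 84 - 3q_A - (3/2)(q_M + q_E) = 0.
Adding the 3 first-order conditions: 265 − 6Q = 0, so Q = 265/6.
Back-substituting: q_M = (81 − 265/4)/(3/2) = 59/6, q_E = (100 − 265/4)/(3/2) = 45/2, q_A = (84 − 265/4)/(3/2) = 71/6.
Total output Q = 265/6, so price P = 125 - (3/2)·(265/6) = 235/4.

58.75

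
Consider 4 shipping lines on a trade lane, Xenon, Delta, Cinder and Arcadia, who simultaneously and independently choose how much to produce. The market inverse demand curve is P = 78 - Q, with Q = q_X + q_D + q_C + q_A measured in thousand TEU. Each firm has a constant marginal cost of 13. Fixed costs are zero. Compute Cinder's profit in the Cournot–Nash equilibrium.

A representative firm's profit is π_i = q_i(78 - Q) - 13q_i.
Setting ∂π_i/∂q_i = 0 with rivals' quantities fixed: 65 - 2q_i - Σ_{j≠i} q_j = 0.
With identical firms every q_j equals q_i, so Σ_{j≠i} q_j = 3q_i and 65 = 5q_i, giving q_i = 13.
Price P = 78 - 52 = 26.
Cinder's profit: (26 - 13)·13 = 169.

169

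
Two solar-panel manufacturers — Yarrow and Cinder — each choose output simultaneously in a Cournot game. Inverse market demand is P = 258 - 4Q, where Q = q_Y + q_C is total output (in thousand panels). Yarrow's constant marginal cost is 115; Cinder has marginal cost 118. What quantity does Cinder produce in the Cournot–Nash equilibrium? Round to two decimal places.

11.42

Yarrow's profit: π_Y = (258 - 4Q)q_Y - (115q_Y). Setting ∂π_Y/∂q_Y = 0: 143 - 8q_Y - 4(q_C) = 0.
Cinder's profit: π_C = (258 - 4Q)q_C - (118q_C). Setting ∂π_C/∂q_C = 0: 140 - 8q_C - 4(q_Y) = 0.
So q_Y = (143 - 4q_C)/8 and q_C = (140 - 4q_Y)/8.
Substituting one into the other gives q_Y = 73/6 and q_C = 137/12.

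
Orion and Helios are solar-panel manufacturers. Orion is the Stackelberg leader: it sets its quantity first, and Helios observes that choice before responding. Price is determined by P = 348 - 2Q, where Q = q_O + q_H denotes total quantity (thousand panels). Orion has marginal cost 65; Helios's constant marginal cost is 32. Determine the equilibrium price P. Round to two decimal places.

Solve by backward induction. Given q_O, the follower Helios maximises π_H = (348 - 2q_O - 2q_H)q_H - 32q_H.
Follower FOC: 316 - 2q_O - 4q_H = 0, so q_H(q_O) = (316 - 2q_O)/4.
Orion substitutes q_H(q_O) into its own profit: π_O = q_O(348 - 2q_O - (316 - 2q_O)/2) - 65q_O = (190 - q_O)q_O - 65q_O.
Leader FOC: 125 - 2q_O = 0, so q_O = 125/2.
Then q_H = (316 - 2·(125/2))/4 = 191/4.
Total output Q = 441/4, so price P = 348 - 2·(441/4) = 255/2.

127.50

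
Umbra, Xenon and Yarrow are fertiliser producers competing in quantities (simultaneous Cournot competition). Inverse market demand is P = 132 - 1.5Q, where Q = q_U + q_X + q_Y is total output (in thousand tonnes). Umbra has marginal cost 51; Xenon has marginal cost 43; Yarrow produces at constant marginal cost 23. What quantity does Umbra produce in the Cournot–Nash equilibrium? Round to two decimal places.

Umbra's profit: π_U = (132 - 1.5Q)q_U - (51q_U). Setting ∂π_U/∂q_U = 0: 81 - 3q_U - (3/2)(q_X + q_Y) = 0.
Xenon's first-order condition: 89 - 3q_X - (3/2)(q_U + q_Y) = 0.
Yarrow's profit: π_Y = (132 - 1.5Q)q_Y - (23q_Y). Setting ∂π_Y/∂q_Y = 0: 109 - 3q_Y - (3/2)(q_U + q_X) = 0.
Summing all 3 equations gives 279 − 6Q = 0, hence Q = 93/2.
Back-substituting: q_U = (81 − 279/4)/(3/2) = 15/2, q_X = (89 − 279/4)/(3/2) = 77/6, q_Y = (109 − 279/4)/(3/2) = 157/6.

7.50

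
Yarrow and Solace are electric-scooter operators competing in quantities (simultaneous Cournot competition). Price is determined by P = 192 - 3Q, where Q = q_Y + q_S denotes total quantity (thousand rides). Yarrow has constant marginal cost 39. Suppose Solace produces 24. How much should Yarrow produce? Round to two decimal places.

13.50

With the rival's output fixed at 24, Yarrow's profit is π_Y = (192 - 3·24 - 3q_Y)q_Y - (39q_Y) = (120 - 3q_Y)q_Y - (39q_Y).
∂π_Y/∂q_Y = 81 - 6q_Y = 0, so q_Y = 27/2.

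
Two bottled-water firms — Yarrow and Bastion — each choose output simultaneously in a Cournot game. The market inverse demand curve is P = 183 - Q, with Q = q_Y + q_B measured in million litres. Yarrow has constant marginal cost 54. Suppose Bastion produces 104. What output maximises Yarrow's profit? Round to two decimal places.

12.50

With the rival's output fixed at 104, Yarrow's profit is π_Y = (183 - 104 - q_Y)q_Y - (54q_Y) = (79 - q_Y)q_Y - (54q_Y).
∂π_Y/∂q_Y = 25 - 2q_Y = 0, so q_Y = 25/2.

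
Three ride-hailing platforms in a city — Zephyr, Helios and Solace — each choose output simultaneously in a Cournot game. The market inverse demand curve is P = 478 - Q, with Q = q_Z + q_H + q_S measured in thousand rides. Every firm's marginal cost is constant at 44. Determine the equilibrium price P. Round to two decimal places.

Each firm earns π_i = (478 - Q)q_i - 44q_i.
First-order condition (treating rivals' output as given): 434 - 2q_i - Σ_{j≠i} q_j = 0.
With identical firms every q_j equals q_i, so Σ_{j≠i} q_j = 2q_i and 434 = 4q_i, giving q_i = 217/2.
Total output Q = 651/2, so price P = 478 - 651/2 = 305/2.

152.50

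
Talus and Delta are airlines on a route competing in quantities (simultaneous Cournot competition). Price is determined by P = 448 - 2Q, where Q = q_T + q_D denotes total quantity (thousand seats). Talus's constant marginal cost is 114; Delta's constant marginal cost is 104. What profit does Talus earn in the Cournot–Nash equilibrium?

5832

Talus's profit: π_T = (448 - 2Q)q_T - (114q_T). Setting ∂π_T/∂q_T = 0: 334 - 4q_T - 2(q_D) = 0.
Delta's first-order condition: 344 - 4q_D - 2(q_T) = 0.
Best responses: q_T = (334 - 2q_D)/4, q_D = (344 - 2q_T)/4.
Solving the pair: q_T = 54, q_D = 59.
Price P = 448 - 2·113 = 222.
Talus's profit: (222 - 114)·54 = 5832.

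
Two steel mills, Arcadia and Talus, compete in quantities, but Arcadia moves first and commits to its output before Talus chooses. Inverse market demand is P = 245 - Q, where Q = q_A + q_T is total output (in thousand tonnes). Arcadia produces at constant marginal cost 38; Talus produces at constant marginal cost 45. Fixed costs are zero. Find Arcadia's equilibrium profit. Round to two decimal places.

Solve by backward induction. Given q_A, the follower Talus maximises π_T = (245 - q_A - q_T)q_T - 45q_T.
∂π_T/∂q_T = 200 - q_A - 2q_T = 0 gives the reaction function q_T = (200 - q_A)/2.
The leader anticipates this reaction. Substituting into P = 245 - Q gives P = 145 - (1/2)q_A, so π_A = (145 - (1/2)q_A)q_A - 38q_A.
Maximising: ∂π_A/∂q_A = 107 - q_A = 0, giving q_A = 107.
Then q_T = (200 - 107)/2 = 93/2.
Price P = 245 - 307/2 = 183/2.
Arcadia's profit: (183/2 - 38)·107 = 5724.5000.

5724.50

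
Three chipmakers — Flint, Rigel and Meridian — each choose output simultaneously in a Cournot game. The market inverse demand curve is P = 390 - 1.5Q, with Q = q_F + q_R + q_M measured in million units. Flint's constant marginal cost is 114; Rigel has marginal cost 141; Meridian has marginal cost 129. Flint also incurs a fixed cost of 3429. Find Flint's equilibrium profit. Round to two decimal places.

784.50

Flint's profit: π_F = (390 - 1.5Q)q_F - (114q_F). Setting ∂π_F/∂q_F = 0: 276 - 3q_F - (3/2)(q_R + q_M) = 0.
Rigel's profit: π_R = (390 - 1.5Q)q_R - (141q_R). Setting ∂π_R/∂q_R = 0: 249 - 3q_R - (3/2)(q_F + q_M) = 0.
Meridian's profit: π_M = (390 - 1.5Q)q_M - (129q_M). Setting ∂π_M/∂q_M = 0: 261 - 3q_M - (3/2)(q_F + q_R) = 0.
Summing all 3 equations gives 786 − 6Q = 0, hence Q = 131.
Back-substituting: q_F = (276 − 393/2)/(3/2) = 53, q_R = (249 − 393/2)/(3/2) = 35, q_M = (261 − 393/2)/(3/2) = 43.
Price P = 390 - (3/2)·131 = 387/2.
Flint's profit: (387/2 - 114)·53 - 3429 = 1569/2.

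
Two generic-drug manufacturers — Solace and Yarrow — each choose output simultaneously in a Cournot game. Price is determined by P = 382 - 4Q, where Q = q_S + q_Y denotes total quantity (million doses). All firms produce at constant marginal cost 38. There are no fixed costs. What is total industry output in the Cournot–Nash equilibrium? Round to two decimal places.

57.33

A representative firm's profit is π_i = q_i(382 - 4Q) - 38q_i.
First-order condition (treating rivals' output as given): 344 - 8q_i - 4q_j = 0.
With identical firms every q_j equals q_i, so q_j = q_i and 344 = 12q_i, giving q_i = 86/3.
Total output Q = 86/3 + 86/3 = 172/3.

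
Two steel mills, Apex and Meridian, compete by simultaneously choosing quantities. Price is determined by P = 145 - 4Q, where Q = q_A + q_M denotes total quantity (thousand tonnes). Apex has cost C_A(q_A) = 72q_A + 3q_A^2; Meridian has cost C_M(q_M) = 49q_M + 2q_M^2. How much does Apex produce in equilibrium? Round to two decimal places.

Apex's profit: π_A = (145 - 4Q)q_A - (72q_A + 3q_A²). Setting ∂π_A/∂q_A = 0: 73 - 14q_A - 4(q_M) = 0.
Meridian's first-order condition: 96 - 12q_M - 4(q_A) = 0.
Best responses: q_A = (73 - 4q_M)/14, q_M = (96 - 4q_A)/12.
Substituting one into the other gives q_A = 123/38 and q_M = 263/38.

3.24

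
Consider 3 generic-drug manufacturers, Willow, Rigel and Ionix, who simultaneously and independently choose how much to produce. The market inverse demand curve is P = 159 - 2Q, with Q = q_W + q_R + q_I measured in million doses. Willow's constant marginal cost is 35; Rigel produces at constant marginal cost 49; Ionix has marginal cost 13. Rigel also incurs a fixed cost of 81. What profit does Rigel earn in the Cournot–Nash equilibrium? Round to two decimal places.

31.50

Willow's profit: π_W = (159 - 2Q)q_W - (35q_W). Setting ∂π_W/∂q_W = 0: 124 - 4q_W - 2(q_R + q_I) = 0.
Rigel's first-order condition: 110 - 4q_R - 2(q_W + q_I) = 0.
Ionix's profit: π_I = (159 - 2Q)q_I - (13q_I). Setting ∂π_I/∂q_I = 0: 146 - 4q_I - 2(q_W + q_R) = 0.
Adding the 3 conditions: 380 − 4Q − 4Q = 0, i.e. Q = 95/2.
Back-substituting: q_W = (124 − 95)/2 = 29/2, q_R = (110 − 95)/2 = 15/2, q_I = (146 − 95)/2 = 51/2.
Price P = 159 - 2·(95/2) = 64.
Rigel's profit: (64 - 49)·(15/2) - 81 = 63/2.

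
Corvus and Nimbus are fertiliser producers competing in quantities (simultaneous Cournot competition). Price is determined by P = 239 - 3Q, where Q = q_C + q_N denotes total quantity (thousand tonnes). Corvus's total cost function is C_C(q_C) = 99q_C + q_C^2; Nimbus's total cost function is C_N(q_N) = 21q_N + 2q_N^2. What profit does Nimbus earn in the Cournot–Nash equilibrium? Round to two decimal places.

1738.72

Corvus's profit: π_C = (239 - 3Q)q_C - (99q_C + q_C²). Setting ∂π_C/∂q_C = 0: 140 - 8q_C - 3(q_N) = 0.
Nimbus's profit: π_N = (239 - 3Q)q_N - (21q_N + 2q_N²). Setting ∂π_N/∂q_N = 0: 218 - 10q_N - 3(q_C) = 0.
Rearranging gives the reaction functions q_C = (140 - 3q_N)/8 and q_N = (218 - 3q_C)/10.
Solving the pair: q_C = 746/71, q_N = 1324/71.
Price P = 239 - 3·29.1549 = 151.5352.
Nimbus's profit: 151.5352·(1324/71) - 21·(1324/71) - 2(1324/71)² = 1738.7185.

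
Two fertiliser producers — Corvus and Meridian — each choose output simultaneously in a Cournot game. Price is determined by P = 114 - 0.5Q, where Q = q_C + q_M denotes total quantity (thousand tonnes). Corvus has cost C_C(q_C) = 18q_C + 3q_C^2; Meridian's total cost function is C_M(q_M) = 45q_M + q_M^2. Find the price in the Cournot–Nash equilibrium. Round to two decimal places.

97.41

Corvus's profit: π_C = (114 - 0.5Q)q_C - (18q_C + 3q_C²). Setting ∂π_C/∂q_C = 0: 96 - 7q_C - (1/2)(q_M) = 0.
Meridian's first-order condition: 69 - 3q_M - (1/2)(q_C) = 0.
Best responses: q_C = (96 - (1/2)q_M)/7, q_M = (69 - (1/2)q_C)/3.
Solving the pair: q_C = 1014/83, q_M = 1740/83.
Total output Q = 33.1807, so price P = 114 - (1/2)·33.1807 = 97.4096.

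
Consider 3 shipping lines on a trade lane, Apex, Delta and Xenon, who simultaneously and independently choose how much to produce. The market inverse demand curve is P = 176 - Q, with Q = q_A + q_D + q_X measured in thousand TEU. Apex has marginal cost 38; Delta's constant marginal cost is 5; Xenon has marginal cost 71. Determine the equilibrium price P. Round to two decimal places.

72.50

Apex's profit: π_A = (176 - Q)q_A - (38q_A). Setting ∂π_A/∂q_A = 0: 138 - 2q_A - (q_D + q_X) = 0.
Delta's profit: π_D = (176 - Q)q_D - (5q_D). Setting ∂π_D/∂q_D = 0: 171 - 2q_D - (q_A + q_X) = 0.
Xenon's profit: π_X = (176 - Q)q_X - (71q_X). Setting ∂π_X/∂q_X = 0: 105 - 2q_X - (q_A + q_D) = 0.
Adding the 3 first-order conditions: 414 − 4Q = 0, so Q = 207/2.
Back-substituting: q_A = (138 − 207/2) = 69/2, q_D = (171 − 207/2) = 135/2, q_X = (105 − 207/2) = 3/2.
Total output Q = 207/2, so price P = 176 - 207/2 = 145/2.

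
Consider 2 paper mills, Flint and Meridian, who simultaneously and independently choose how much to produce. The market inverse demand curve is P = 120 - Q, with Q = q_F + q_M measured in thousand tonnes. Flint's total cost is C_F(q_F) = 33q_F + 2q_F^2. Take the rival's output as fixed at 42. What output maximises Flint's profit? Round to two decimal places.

7.50

With the rival's output fixed at 42, Flint's profit is π_F = (120 - 42 - q_F)q_F - (33q_F + 2q_F²) = (78 - q_F)q_F - (33q_F + 2q_F²).
∂π_F/∂q_F = 45 - 6q_F = 0, so q_F = 15/2.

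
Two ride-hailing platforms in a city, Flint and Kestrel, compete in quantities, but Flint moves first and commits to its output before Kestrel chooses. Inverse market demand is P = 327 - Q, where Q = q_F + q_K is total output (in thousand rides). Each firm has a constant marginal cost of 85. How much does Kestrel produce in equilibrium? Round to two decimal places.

Solve by backward induction. Given q_F, the follower Kestrel maximises π_K = (327 - q_F - q_K)q_K - 85q_K.
Setting the follower's marginal profit to zero, 242 - q_F - 2q_K = 0, i.e. q_K = (242 - q_F)/2.
The leader anticipates this reaction. Substituting into P = 327 - Q gives P = 206 - (1/2)q_F, so π_F = (206 - (1/2)q_F)q_F - 85q_F.
The leader's first-order condition 121 - q_F = 0 yields q_F = 121.
Then q_K = (242 - 121)/2 = 121/2.

60.50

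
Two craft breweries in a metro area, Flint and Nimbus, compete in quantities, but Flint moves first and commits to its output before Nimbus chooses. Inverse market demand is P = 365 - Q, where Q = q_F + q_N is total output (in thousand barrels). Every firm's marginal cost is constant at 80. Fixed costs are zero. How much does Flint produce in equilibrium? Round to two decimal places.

142.50

The follower Nimbus best-responds to any q_F: π_N = (365 - Q)q_N - 80q_N.
Setting the follower's marginal profit to zero, 285 - q_F - 2q_N = 0, i.e. q_N = (285 - q_F)/2.
The leader anticipates this reaction. Substituting into P = 365 - Q gives P = 445/2 - (1/2)q_F, so π_F = (445/2 - (1/2)q_F)q_F - 80q_F.
Maximising: ∂π_F/∂q_F = 285/2 - q_F = 0, giving q_F = 285/2.
Then q_N = (285 - 285/2)/2 = 285/4.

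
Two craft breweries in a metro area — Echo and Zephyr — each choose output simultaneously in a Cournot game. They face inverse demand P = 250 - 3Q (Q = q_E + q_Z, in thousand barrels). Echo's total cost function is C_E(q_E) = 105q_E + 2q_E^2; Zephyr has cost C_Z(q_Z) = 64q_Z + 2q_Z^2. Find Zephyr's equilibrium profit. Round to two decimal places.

Echo's profit: π_E = (250 - 3Q)q_E - (105q_E + 2q_E²). Setting ∂π_E/∂q_E = 0: 145 - 10q_E - 3(q_Z) = 0.
Zephyr's profit: π_Z = (250 - 3Q)q_Z - (64q_Z + 2q_Z²). Setting ∂π_Z/∂q_Z = 0: 186 - 10q_Z - 3(q_E) = 0.
Best responses: q_E = (145 - 3q_Z)/10, q_Z = (186 - 3q_E)/10.
Substituting one into the other gives q_E = 892/91 and q_Z = 1425/91.
Price P = 250 - 3·(331/13) = 173.6154.
Zephyr's profit: 173.6154·(1425/91) - 64·(1425/91) - 2(1425/91)² = 1226.0747.

1226.07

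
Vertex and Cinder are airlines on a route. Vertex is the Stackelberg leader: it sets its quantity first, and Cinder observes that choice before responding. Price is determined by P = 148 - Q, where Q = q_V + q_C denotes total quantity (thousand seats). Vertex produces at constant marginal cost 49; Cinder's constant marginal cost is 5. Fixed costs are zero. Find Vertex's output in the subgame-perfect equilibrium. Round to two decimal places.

The follower Cinder best-responds to any q_V: π_C = (148 - Q)q_C - 5q_C.
∂π_C/∂q_C = 143 - q_V - 2q_C = 0 gives the reaction function q_C = (143 - q_V)/2.
The leader anticipates this reaction. Substituting into P = 148 - Q gives P = 153/2 - (1/2)q_V, so π_V = (153/2 - (1/2)q_V)q_V - 49q_V.
The leader's first-order condition 55/2 - q_V = 0 yields q_V = 55/2.
Then q_C = (143 - 55/2)/2 = 231/4.

27.50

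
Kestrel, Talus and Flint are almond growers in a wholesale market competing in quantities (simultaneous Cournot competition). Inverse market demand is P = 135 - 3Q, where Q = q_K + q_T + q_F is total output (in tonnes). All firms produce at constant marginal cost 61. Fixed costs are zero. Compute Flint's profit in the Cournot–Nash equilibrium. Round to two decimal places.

114.08

Each firm earns π_i = (135 - 3Q)q_i - 61q_i.
Setting ∂π_i/∂q_i = 0 with rivals' quantities fixed: 74 - 6q_i - 3·Σ_{j≠i} q_j = 0.
With identical firms every q_j equals q_i, so Σ_{j≠i} q_j = 2q_i and 74 = 12q_i, giving q_i = 37/6.
Price P = 135 - 3·(37/2) = 159/2.
Flint's profit: (159/2 - 61)·(37/6) = 1369/12.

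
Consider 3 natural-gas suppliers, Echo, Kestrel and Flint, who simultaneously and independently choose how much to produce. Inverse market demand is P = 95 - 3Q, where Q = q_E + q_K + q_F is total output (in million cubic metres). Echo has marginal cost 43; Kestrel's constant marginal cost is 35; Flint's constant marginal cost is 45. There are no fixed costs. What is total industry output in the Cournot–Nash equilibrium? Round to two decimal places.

Echo's profit: π_E = (95 - 3Q)q_E - (43q_E). Setting ∂π_E/∂q_E = 0: 52 - 6q_E - 3(q_K + q_F) = 0.
Kestrel's profit: π_K = (95 - 3Q)q_K - (35q_K). Setting ∂π_K/∂q_K = 0: 60 - 6q_K - 3(q_E + q_F) = 0.
Flint's first-order condition: 50 - 6q_F - 3(q_E + q_K) = 0.
Adding the 3 conditions: 162 − 6Q − 6Q = 0, i.e. Q = 27/2.
Back-substituting: q_E = (52 − 81/2)/3 = 23/6, q_K = (60 − 81/2)/3 = 13/2, q_F = (50 − 81/2)/3 = 19/6.
Total output Q = 23/6 + 13/2 + 19/6 = 27/2.

13.50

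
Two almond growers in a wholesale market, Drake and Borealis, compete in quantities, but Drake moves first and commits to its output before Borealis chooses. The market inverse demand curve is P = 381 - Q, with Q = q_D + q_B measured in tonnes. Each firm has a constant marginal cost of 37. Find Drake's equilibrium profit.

14792

The follower Borealis best-responds to any q_D: π_B = (381 - Q)q_B - 37q_B.
Follower FOC: 344 - q_D - 2q_B = 0, so q_B(q_D) = (344 - q_D)/2.
The leader anticipates this reaction. Substituting into P = 381 - Q gives P = 209 - (1/2)q_D, so π_D = (209 - (1/2)q_D)q_D - 37q_D.
Leader FOC: 172 - q_D = 0, so q_D = 172.
Then q_B = (344 - 172)/2 = 86.
Price P = 381 - 258 = 123.
Drake's profit: (123 - 37)·172 = 14792.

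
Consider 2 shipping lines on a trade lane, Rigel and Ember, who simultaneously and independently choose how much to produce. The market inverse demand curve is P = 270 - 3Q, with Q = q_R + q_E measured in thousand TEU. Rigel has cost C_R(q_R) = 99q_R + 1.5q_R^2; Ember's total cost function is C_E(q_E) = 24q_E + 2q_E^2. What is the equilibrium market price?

Rigel's profit: π_R = (270 - 3Q)q_R - (99q_R + (3/2)q_R²). Setting ∂π_R/∂q_R = 0: 171 - 9q_R - 3(q_E) = 0.
Ember's first-order condition: 246 - 10q_E - 3(q_R) = 0.
Rearranging gives the reaction functions q_R = (171 - 3q_E)/9 and q_E = (246 - 3q_R)/10.
Solving the pair: q_R = 12, q_E = 21.
Total output Q = 33, so price P = 270 - 3·33 = 171.

171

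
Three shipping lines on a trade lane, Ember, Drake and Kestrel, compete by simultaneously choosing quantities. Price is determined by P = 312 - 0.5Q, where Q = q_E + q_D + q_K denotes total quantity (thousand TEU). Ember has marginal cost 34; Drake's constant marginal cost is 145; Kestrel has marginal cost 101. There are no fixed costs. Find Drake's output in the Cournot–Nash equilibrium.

6

Ember's profit: π_E = (312 - 0.5Q)q_E - (34q_E). Setting ∂π_E/∂q_E = 0: 278 - q_E - (1/2)(q_D + q_K) = 0.
Drake's profit: π_D = (312 - 0.5Q)q_D - (145q_D). Setting ∂π_D/∂q_D = 0: 167 - q_D - (1/2)(q_E + q_K) = 0.
Kestrel's profit: π_K = (312 - 0.5Q)q_K - (101q_K). Setting ∂π_K/∂q_K = 0: 211 - q_K - (1/2)(q_E + q_D) = 0.
Summing all 3 equations gives 656 − 2Q = 0, hence Q = 328.
Back-substituting: q_E = (278 − 164)/(1/2) = 228, q_D = (167 − 164)/(1/2) = 6, q_K = (211 − 164)/(1/2) = 94.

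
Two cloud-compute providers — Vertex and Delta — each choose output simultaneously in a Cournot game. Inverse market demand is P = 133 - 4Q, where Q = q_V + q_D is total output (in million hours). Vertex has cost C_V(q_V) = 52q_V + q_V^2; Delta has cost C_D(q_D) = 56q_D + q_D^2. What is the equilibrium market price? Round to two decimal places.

87.86

Vertex's profit: π_V = (133 - 4Q)q_V - (52q_V + q_V²). Setting ∂π_V/∂q_V = 0: 81 - 10q_V - 4(q_D) = 0.
Delta's first-order condition: 77 - 10q_D - 4(q_V) = 0.
So q_V = (81 - 4q_D)/10 and q_D = (77 - 4q_V)/10.
Substituting one into the other gives q_V = 251/42 and q_D = 223/42.
Total output Q = 79/7, so price P = 133 - 4·(79/7) = 615/7.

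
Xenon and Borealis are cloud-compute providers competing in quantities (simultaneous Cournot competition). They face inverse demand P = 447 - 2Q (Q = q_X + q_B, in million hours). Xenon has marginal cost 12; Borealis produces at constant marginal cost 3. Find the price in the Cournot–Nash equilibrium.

154

Xenon's profit: π_X = (447 - 2Q)q_X - (12q_X). Setting ∂π_X/∂q_X = 0: 435 - 4q_X - 2(q_B) = 0.
Borealis's first-order condition: 444 - 4q_B - 2(q_X) = 0.
So q_X = (435 - 2q_B)/4 and q_B = (444 - 2q_X)/4.
Solving the pair: q_X = 71, q_B = 151/2.
Total output Q = 293/2, so price P = 447 - 2·(293/2) = 154.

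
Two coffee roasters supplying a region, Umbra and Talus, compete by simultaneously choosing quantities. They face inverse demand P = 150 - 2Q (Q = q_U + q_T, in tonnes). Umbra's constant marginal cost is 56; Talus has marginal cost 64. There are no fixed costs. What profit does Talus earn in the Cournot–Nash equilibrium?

338

Umbra's profit: π_U = (150 - 2Q)q_U - (56q_U). Setting ∂π_U/∂q_U = 0: 94 - 4q_U - 2(q_T) = 0.
Talus's first-order condition: 86 - 4q_T - 2(q_U) = 0.
So q_U = (94 - 2q_T)/4 and q_T = (86 - 2q_U)/4.
Substituting one into the other gives q_U = 17 and q_T = 13.
Price P = 150 - 2·30 = 90.
Talus's profit: (90 - 64)·13 = 338.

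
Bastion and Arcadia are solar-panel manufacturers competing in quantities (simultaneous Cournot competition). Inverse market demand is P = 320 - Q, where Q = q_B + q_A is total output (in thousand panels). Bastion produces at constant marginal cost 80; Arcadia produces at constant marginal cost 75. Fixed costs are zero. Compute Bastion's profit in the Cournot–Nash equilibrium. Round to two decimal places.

6136.11

Bastion's profit: π_B = (320 - Q)q_B - (80q_B). Setting ∂π_B/∂q_B = 0: 240 - 2q_B - (q_A) = 0.
Arcadia's first-order condition: 245 - 2q_A - (q_B) = 0.
Rearranging gives the reaction functions q_B = (240 - q_A)/2 and q_A = (245 - q_B)/2.
Solving the pair: q_B = 235/3, q_A = 250/3.
Price P = 320 - 485/3 = 475/3.
Bastion's profit: (475/3 - 80)·(235/3) = 6136.1111.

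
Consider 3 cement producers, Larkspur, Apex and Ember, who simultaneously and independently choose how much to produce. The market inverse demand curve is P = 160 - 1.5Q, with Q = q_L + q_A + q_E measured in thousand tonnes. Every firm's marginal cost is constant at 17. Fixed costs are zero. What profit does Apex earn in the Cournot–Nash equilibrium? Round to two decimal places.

Each firm earns π_i = (160 - 1.5Q)q_i - 17q_i.
Setting ∂π_i/∂q_i = 0 with rivals' quantities fixed: 143 - 3q_i - (3/2)·Σ_{j≠i} q_j = 0.
By symmetry each firm produces the same amount; substituting Σ_{j≠i} q_j = 2q_i yields q_i = 143/6.
Price P = 160 - (3/2)·(143/2) = 211/4.
Apex's profit: (211/4 - 17)·(143/6) = 852.0417.

852.04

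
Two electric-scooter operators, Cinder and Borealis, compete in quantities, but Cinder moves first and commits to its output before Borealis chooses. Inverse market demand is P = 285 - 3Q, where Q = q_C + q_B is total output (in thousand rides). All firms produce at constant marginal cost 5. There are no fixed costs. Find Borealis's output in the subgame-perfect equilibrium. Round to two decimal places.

The follower Borealis best-responds to any q_C: π_B = (285 - 3Q)q_B - 5q_B.
∂π_B/∂q_B = 280 - 3q_C - 6q_B = 0 gives the reaction function q_B = (280 - 3q_C)/6.
Cinder substitutes q_B(q_C) into its own profit: π_C = q_C(285 - 3q_C - (280 - 3q_C)/2) - 5q_C = (145 - (3/2)q_C)q_C - 5q_C.
Leader FOC: 140 - 3q_C = 0, so q_C = 140/3.
Then q_B = (280 - 3·(140/3))/6 = 70/3.

23.33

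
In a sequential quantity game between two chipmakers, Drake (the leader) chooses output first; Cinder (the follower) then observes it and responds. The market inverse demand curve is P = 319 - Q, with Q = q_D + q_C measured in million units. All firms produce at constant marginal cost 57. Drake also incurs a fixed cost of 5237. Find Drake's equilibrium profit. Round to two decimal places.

Solve by backward induction. Given q_D, the follower Cinder maximises π_C = (319 - q_D - q_C)q_C - 57q_C.
Follower FOC: 262 - q_D - 2q_C = 0, so q_C(q_D) = (262 - q_D)/2.
Drake substitutes q_C(q_D) into its own profit: π_D = q_D(319 - q_D - (262 - q_D)/2) - 57q_D = (188 - (1/2)q_D)q_D - 57q_D.
The leader's first-order condition 131 - q_D = 0 yields q_D = 131.
Then q_C = (262 - 131)/2 = 131/2.
Price P = 319 - 393/2 = 245/2.
Drake's profit: (245/2 - 57)·131 - 5237 = 3343.5000.

3343.50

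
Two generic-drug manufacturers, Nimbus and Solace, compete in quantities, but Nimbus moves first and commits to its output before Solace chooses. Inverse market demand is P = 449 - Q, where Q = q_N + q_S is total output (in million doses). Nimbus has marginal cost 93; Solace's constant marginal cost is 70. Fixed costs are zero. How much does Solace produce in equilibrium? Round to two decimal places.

Solve by backward induction. Given q_N, the follower Solace maximises π_S = (449 - q_N - q_S)q_S - 70q_S.
∂π_S/∂q_S = 379 - q_N - 2q_S = 0 gives the reaction function q_S = (379 - q_N)/2.
Nimbus substitutes q_S(q_N) into its own profit: π_N = q_N(449 - q_N - (379 - q_N)/2) - 93q_N = (519/2 - (1/2)q_N)q_N - 93q_N.
The leader's first-order condition 333/2 - q_N = 0 yields q_N = 333/2.
Then q_S = (379 - 333/2)/2 = 425/4.

106.25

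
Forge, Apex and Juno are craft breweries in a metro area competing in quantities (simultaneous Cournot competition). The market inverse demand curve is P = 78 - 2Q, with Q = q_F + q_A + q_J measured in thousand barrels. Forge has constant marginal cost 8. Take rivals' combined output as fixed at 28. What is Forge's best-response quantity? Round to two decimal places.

With rivals' combined output fixed at 28, Forge's profit is π_F = (78 - 2·28 - 2q_F)q_F - (8q_F) = (22 - 2q_F)q_F - (8q_F).
∂π_F/∂q_F = 14 - 4q_F = 0, so q_F = 7/2.

3.50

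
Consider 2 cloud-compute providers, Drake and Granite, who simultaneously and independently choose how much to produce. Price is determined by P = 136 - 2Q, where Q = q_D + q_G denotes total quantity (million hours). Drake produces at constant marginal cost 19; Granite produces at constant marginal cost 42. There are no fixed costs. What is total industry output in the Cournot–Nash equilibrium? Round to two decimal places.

Drake's profit: π_D = (136 - 2Q)q_D - (19q_D). Setting ∂π_D/∂q_D = 0: 117 - 4q_D - 2(q_G) = 0.
Granite's profit: π_G = (136 - 2Q)q_G - (42q_G). Setting ∂π_G/∂q_G = 0: 94 - 4q_G - 2(q_D) = 0.
Rearranging gives the reaction functions q_D = (117 - 2q_G)/4 and q_G = (94 - 2q_D)/4.
Solving the pair: q_D = 70/3, q_G = 71/6.
Total output Q = 70/3 + 71/6 = 211/6.

35.17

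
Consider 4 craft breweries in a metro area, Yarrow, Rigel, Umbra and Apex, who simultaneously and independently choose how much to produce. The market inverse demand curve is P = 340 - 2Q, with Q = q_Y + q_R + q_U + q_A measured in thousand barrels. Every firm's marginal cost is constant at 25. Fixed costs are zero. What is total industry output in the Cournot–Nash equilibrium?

126

A representative firm's profit is π_i = q_i(340 - 2Q) - 25q_i.
First-order condition (treating rivals' output as given): 315 - 4q_i - 2·Σ_{j≠i} q_j = 0.
With identical firms every q_j equals q_i, so Σ_{j≠i} q_j = 3q_i and 315 = 10q_i, giving q_i = 63/2.
Total output Q = 63/2 + 63/2 + 63/2 + 63/2 = 126.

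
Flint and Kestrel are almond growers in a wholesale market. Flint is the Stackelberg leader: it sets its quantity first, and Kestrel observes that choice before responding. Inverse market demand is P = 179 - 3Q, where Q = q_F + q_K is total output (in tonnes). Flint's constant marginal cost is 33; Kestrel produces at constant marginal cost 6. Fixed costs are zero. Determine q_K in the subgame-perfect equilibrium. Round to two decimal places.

Solve by backward induction. Given q_F, the follower Kestrel maximises π_K = (179 - 3q_F - 3q_K)q_K - 6q_K.
∂π_K/∂q_K = 173 - 3q_F - 6q_K = 0 gives the reaction function q_K = (173 - 3q_F)/6.
The leader anticipates this reaction. Substituting into P = 179 - 3Q gives P = 185/2 - (3/2)q_F, so π_F = (185/2 - (3/2)q_F)q_F - 33q_F.
Leader FOC: 119/2 - 3q_F = 0, so q_F = 119/6.
Then q_K = (173 - 3·(119/6))/6 = 227/12.

18.92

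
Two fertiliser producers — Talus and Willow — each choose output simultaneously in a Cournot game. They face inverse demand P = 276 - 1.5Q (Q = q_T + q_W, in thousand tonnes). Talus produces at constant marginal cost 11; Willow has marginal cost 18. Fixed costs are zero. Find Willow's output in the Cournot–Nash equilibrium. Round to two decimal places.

55.78

Talus's profit: π_T = (276 - 1.5Q)q_T - (11q_T). Setting ∂π_T/∂q_T = 0: 265 - 3q_T - (3/2)(q_W) = 0.
Willow's profit: π_W = (276 - 1.5Q)q_W - (18q_W). Setting ∂π_W/∂q_W = 0: 258 - 3q_W - (3/2)(q_T) = 0.
So q_T = (265 - (3/2)q_W)/3 and q_W = (258 - (3/2)q_T)/3.
Solving the pair: q_T = 544/9, q_W = 502/9.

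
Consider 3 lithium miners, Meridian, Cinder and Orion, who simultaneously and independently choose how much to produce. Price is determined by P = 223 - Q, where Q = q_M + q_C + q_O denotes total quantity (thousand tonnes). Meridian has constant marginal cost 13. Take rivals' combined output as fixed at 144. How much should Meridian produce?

33

With rivals' combined output fixed at 144, Meridian's profit is π_M = (223 - 144 - q_M)q_M - (13q_M) = (79 - q_M)q_M - (13q_M).
∂π_M/∂q_M = 66 - 2q_M = 0, so q_M = 33.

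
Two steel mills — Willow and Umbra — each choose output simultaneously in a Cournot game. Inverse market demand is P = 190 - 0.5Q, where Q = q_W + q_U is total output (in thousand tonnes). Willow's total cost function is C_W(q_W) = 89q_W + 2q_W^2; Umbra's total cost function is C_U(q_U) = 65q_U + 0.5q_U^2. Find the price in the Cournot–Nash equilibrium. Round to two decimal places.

153.38

Willow's profit: π_W = (190 - 0.5Q)q_W - (89q_W + 2q_W²). Setting ∂π_W/∂q_W = 0: 101 - 5q_W - (1/2)(q_U) = 0.
Umbra's first-order condition: 125 - 2q_U - (1/2)(q_W) = 0.
Rearranging gives the reaction functions q_W = (101 - (1/2)q_U)/5 and q_U = (125 - (1/2)q_W)/2.
Substituting one into the other gives q_W = 186/13 and q_U = 766/13.
Total output Q = 952/13, so price P = 190 - (1/2)·(952/13) = 1994/13.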